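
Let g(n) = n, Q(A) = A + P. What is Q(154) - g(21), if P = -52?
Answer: 81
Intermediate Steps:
Q(A) = -52 + A (Q(A) = A - 52 = -52 + A)
Q(154) - g(21) = (-52 + 154) - 1*21 = 102 - 21 = 81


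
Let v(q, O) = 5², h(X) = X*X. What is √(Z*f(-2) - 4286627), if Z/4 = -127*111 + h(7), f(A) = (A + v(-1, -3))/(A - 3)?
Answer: I*√100703595/5 ≈ 2007.0*I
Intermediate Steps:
h(X) = X²
v(q, O) = 25
f(A) = (25 + A)/(-3 + A) (f(A) = (A + 25)/(A - 3) = (25 + A)/(-3 + A))
Z = -56192 (Z = 4*(-127*111 + 7²) = 4*(-14097 + 49) = 4*(-14048) = -56192)
√(Z*f(-2) - 4286627) = √(-56192*(25 - 2)/(-3 - 2) - 4286627) = √(-56192*23/(-5) - 4286627) = √(-(-56192)*23/5 - 4286627) = √(-56192*(-23/5) - 4286627) = √(1292416/5 - 4286627) = √(-20140719/5) = I*√100703595/5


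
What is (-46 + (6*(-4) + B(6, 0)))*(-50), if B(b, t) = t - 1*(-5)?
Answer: 3250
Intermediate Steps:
B(b, t) = 5 + t (B(b, t) = t + 5 = 5 + t)
(-46 + (6*(-4) + B(6, 0)))*(-50) = (-46 + (6*(-4) + (5 + 0)))*(-50) = (-46 + (-24 + 5))*(-50) = (-46 - 19)*(-50) = -65*(-50) = 3250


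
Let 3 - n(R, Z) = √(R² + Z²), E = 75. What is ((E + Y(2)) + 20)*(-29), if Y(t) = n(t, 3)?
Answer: -2842 + 29*√13 ≈ -2737.4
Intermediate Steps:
n(R, Z) = 3 - √(R² + Z²)
Y(t) = 3 - √(9 + t²) (Y(t) = 3 - √(t² + 3²) = 3 - √(t² + 9) = 3 - √(9 + t²))
((E + Y(2)) + 20)*(-29) = ((75 + (3 - √(9 + 2²))) + 20)*(-29) = ((75 + (3 - √(9 + 4))) + 20)*(-29) = ((75 + (3 - √13)) + 20)*(-29) = ((78 - √13) + 20)*(-29) = (98 - √13)*(-29) = -2842 + 29*√13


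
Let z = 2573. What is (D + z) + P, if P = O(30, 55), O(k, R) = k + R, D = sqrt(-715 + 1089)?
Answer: 2658 + sqrt(374) ≈ 2677.3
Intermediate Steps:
D = sqrt(374) ≈ 19.339
O(k, R) = R + k
P = 85 (P = 55 + 30 = 85)
(D + z) + P = (sqrt(374) + 2573) + 85 = (2573 + sqrt(374)) + 85 = 2658 + sqrt(374)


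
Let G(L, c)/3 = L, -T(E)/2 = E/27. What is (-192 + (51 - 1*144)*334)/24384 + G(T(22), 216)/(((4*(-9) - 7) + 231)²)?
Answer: -103571305/80796384 ≈ -1.2819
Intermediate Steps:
T(E) = -2*E/27
G(L, c) = 3*L
(-192 + (51 - 1*144)*334)/24384 + G(T(22), 216)/(((4*(-9) - 7) + 231)²) = (-192 + (51 - 1*144)*334)/24384 + (3*(-2/27*22))/(((4*(-9) - 7) + 231)²) = (-192 + (51 - 144)*334)*(1/24384) + (3*(-44/27))/(((-36 - 7) + 231)²) = (-192 - 93*334)*(1/24384) - 44/(9*(-43 + 231)²) = (-192 - 31062)*(1/24384) - 44/(9*(188²)) = -31254*1/24384 - 44/9/35344 = -5209/4064 - 44/9*1/35344 = -5209/4064 - 11/79524 = -103571305/80796384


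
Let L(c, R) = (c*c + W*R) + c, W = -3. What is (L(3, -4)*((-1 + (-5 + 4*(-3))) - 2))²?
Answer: 230400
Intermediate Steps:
L(c, R) = c + c² - 3*R (L(c, R) = (c*c - 3*R) + c = (c² - 3*R) + c = c + c² - 3*R)
(L(3, -4)*((-1 + (-5 + 4*(-3))) - 2))² = ((3 + 3² - 3*(-4))*((-1 + (-5 + 4*(-3))) - 2))² = ((3 + 9 + 12)*((-1 + (-5 - 12)) - 2))² = (24*((-1 - 17) - 2))² = (24*(-18 - 2))² = (24*(-20))² = (-480)² = 230400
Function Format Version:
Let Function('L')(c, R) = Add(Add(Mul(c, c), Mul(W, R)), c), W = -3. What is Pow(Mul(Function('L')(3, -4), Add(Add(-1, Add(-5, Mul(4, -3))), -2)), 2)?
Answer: 230400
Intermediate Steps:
Function('L')(c, R) = Add(c, Pow(c, 2), Mul(-3, R)) (Function('L')(c, R) = Add(Add(Mul(c, c), Mul(-3, R)), c) = Add(Add(Pow(c, 2), Mul(-3, R)), c) = Add(c, Pow(c, 2), Mul(-3, R)))
Pow(Mul(Function('L')(3, -4), Add(Add(-1, Add(-5, Mul(4, -3))), -2)), 2) = Pow(Mul(Add(3, Pow(3, 2), Mul(-3, -4)), Add(Add(-1, Add(-5, Mul(4, -3))), -2)), 2) = Pow(Mul(Add(3, 9, 12), Add(Add(-1, Add(-5, -12)), -2)), 2) = Pow(Mul(24, Add(Add(-1, -17), -2)), 2) = Pow(Mul(24, Add(-18, -2)), 2) = Pow(Mul(24, -20), 2) = Pow(-480, 2) = 230400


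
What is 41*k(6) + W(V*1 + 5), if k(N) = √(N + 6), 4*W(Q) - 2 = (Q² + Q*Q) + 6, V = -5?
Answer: 2 + 82*√3 ≈ 144.03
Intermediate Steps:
W(Q) = 2 + Q²/2 (W(Q) = ½ + ((Q² + Q*Q) + 6)/4 = ½ + ((Q² + Q²) + 6)/4 = ½ + (2*Q² + 6)/4 = ½ + (6 + 2*Q²)/4 = ½ + (3/2 + Q²/2) = 2 + Q²/2)
k(N) = √(6 + N)
41*k(6) + W(V*1 + 5) = 41*√(6 + 6) + (2 + (-5*1 + 5)²/2) = 41*√12 + (2 + (-5 + 5)²/2) = 41*(2*√3) + (2 + (½)*0²) = 82*√3 + (2 + (½)*0) = 82*√3 + (2 + 0) = 82*√3 + 2 = 2 + 82*√3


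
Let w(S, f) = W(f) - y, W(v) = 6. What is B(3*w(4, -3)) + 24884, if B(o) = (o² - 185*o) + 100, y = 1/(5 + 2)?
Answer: 1080060/49 ≈ 22042.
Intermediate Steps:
y = ⅐ (y = 1/7 = ⅐ ≈ 0.14286)
w(S, f) = 41/7 (w(S, f) = 6 - 1*⅐ = 6 - ⅐ = 41/7)
B(o) = 100 + o² - 185*o
B(3*w(4, -3)) + 24884 = (100 + (3*(41/7))² - 555*41/7) + 24884 = (100 + (123/7)² - 185*123/7) + 24884 = (100 + 15129/49 - 22755/7) + 24884 = -139256/49 + 24884 = 1080060/49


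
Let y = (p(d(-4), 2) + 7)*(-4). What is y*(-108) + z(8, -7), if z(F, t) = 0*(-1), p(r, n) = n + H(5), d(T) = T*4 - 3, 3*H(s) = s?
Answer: 4608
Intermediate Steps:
H(s) = s/3
d(T) = -3 + 4*T (d(T) = 4*T - 3 = -3 + 4*T)
p(r, n) = 5/3 + n (p(r, n) = n + (1/3)*5 = n + 5/3 = 5/3 + n)
z(F, t) = 0
y = -128/3 (y = ((5/3 + 2) + 7)*(-4) = (11/3 + 7)*(-4) = (32/3)*(-4) = -128/3 ≈ -42.667)
y*(-108) + z(8, -7) = -128/3*(-108) + 0 = 4608 + 0 = 4608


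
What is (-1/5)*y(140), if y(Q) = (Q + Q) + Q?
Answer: -84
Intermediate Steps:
y(Q) = 3*Q (y(Q) = 2*Q + Q = 3*Q)
(-1/5)*y(140) = (-1/5)*(3*140) = -1*1/5*420 = -1/5*420 = -84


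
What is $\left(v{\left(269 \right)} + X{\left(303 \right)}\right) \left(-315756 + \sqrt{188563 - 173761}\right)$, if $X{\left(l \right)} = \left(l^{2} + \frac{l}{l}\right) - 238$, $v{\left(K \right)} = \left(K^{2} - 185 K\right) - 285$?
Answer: $-35959240548 + 113883 \sqrt{14802} \approx -3.5945 \cdot 10^{10}$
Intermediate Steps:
$v{\left(K \right)} = -285 + K^{2} - 185 K$
$X{\left(l \right)} = -237 + l^{2}$ ($X{\left(l \right)} = \left(l^{2} + 1\right) - 238 = \left(1 + l^{2}\right) - 238 = -237 + l^{2}$)
$\left(v{\left(269 \right)} + X{\left(303 \right)}\right) \left(-315756 + \sqrt{188563 - 173761}\right) = \left(\left(-285 + 269^{2} - 49765\right) - \left(237 - 303^{2}\right)\right) \left(-315756 + \sqrt{188563 - 173761}\right) = \left(\left(-285 + 72361 - 49765\right) + \left(-237 + 91809\right)\right) \left(-315756 + \sqrt{14802}\right) = \left(22311 + 91572\right) \left(-315756 + \sqrt{14802}\right) = 113883 \left(-315756 + \sqrt{14802}\right) = -35959240548 + 113883 \sqrt{14802}$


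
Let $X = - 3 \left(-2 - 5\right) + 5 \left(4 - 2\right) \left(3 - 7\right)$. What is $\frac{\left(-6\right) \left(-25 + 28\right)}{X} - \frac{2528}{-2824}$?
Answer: $\frac{12358}{6707} \approx 1.8426$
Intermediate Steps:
$X = -19$ ($X = \left(-3\right) \left(-7\right) + 5 \cdot 2 \left(3 - 7\right) = 21 + 10 \left(-4\right) = 21 - 40 = -19$)
$\frac{\left(-6\right) \left(-25 + 28\right)}{X} - \frac{2528}{-2824} = \frac{\left(-6\right) \left(-25 + 28\right)}{-19} - \frac{2528}{-2824} = \left(-6\right) 3 \left(- \frac{1}{19}\right) - - \frac{316}{353} = \left(-18\right) \left(- \frac{1}{19}\right) + \frac{316}{353} = \frac{18}{19} + \frac{316}{353} = \frac{12358}{6707}$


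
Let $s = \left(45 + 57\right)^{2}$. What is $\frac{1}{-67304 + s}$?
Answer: $- \frac{1}{56900} \approx -1.7575 \cdot 10^{-5}$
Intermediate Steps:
$s = 10404$ ($s = 102^{2} = 10404$)
$\frac{1}{-67304 + s} = \frac{1}{-67304 + 10404} = \frac{1}{-56900} = - \frac{1}{56900}$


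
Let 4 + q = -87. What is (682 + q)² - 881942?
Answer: -532661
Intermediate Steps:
q = -91 (q = -4 - 87 = -91)
(682 + q)² - 881942 = (682 - 91)² - 881942 = 591² - 881942 = 349281 - 881942 = -532661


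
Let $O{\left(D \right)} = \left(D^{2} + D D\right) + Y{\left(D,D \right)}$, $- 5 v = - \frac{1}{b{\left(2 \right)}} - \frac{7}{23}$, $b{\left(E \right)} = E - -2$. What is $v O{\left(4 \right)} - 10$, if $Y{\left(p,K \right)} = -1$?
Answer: $- \frac{3019}{460} \approx -6.563$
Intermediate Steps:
$b{\left(E \right)} = 2 + E$ ($b{\left(E \right)} = E + 2 = 2 + E$)
$v = \frac{51}{460}$ ($v = - \frac{- \frac{1}{2 + 2} - \frac{7}{23}}{5} = - \frac{- \frac{1}{4} - \frac{7}{23}}{5} = \left(- \frac{1}{5}\right) \left(- \frac{51}{92}\right) = \frac{51}{460} \approx 0.11087$)
$O{\left(D \right)} = -1 + 2 D^{2}$ ($O{\left(D \right)} = \left(D^{2} + D D\right) - 1 = \left(D^{2} + D^{2}\right) - 1 = 2 D^{2} - 1 = -1 + 2 D^{2}$)
$v O{\left(4 \right)} - 10 = \frac{51 \left(-1 + 2 \cdot 4^{2}\right)}{460} - 10 = \frac{51 \left(-1 + 2 \cdot 16\right)}{460} - 10 = \frac{51 \left(-1 + 32\right)}{460} - 10 = \frac{51}{460} \cdot 31 - 10 = \frac{1581}{460} - 10 = - \frac{3019}{460}$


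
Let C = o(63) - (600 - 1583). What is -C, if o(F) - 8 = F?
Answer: -1054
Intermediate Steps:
o(F) = 8 + F
C = 1054 (C = (8 + 63) - (600 - 1583) = 71 - 1*(-983) = 71 + 983 = 1054)
-C = -1*1054 = -1054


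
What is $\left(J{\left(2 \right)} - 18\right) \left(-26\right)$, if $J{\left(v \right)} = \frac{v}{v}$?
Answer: $442$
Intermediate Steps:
$J{\left(v \right)} = 1$
$\left(J{\left(2 \right)} - 18\right) \left(-26\right) = \left(1 - 18\right) \left(-26\right) = \left(-17\right) \left(-26\right) = 442$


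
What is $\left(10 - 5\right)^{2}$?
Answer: $25$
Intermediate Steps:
$\left(10 - 5\right)^{2} = 5^{2} = 25$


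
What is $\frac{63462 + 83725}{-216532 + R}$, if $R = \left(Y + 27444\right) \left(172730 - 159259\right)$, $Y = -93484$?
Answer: $- \frac{147187}{889841372} \approx -0.00016541$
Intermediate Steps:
$R = -889624840$ ($R = \left(-93484 + 27444\right) \left(172730 - 159259\right) = \left(-66040\right) 13471 = -889624840$)
$\frac{63462 + 83725}{-216532 + R} = \frac{63462 + 83725}{-216532 - 889624840} = \frac{147187}{-889841372} = 147187 \left(- \frac{1}{889841372}\right) = - \frac{147187}{889841372}$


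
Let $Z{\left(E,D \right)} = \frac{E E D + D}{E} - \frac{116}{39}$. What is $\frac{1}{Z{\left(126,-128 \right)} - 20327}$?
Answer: $- \frac{819}{29859913} \approx -2.7428 \cdot 10^{-5}$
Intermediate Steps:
$Z{\left(E,D \right)} = - \frac{116}{39} + \frac{D + D E^{2}}{E}$ ($Z{\left(E,D \right)} = \frac{E^{2} D + D}{E} - \frac{116}{39} = \frac{D E^{2} + D}{E} - \frac{116}{39} = \frac{D + D E^{2}}{E} - \frac{116}{39} = - \frac{116}{39} + \frac{D + D E^{2}}{E}$)
$\frac{1}{Z{\left(126,-128 \right)} - 20327} = \frac{1}{\left(- \frac{116}{39} - 16128 - \frac{128}{126}\right) - 20327} = \frac{1}{\left(- \frac{116}{39} - 16128 - \frac{64}{63}\right) - 20327} = \frac{1}{- \frac{13212100}{819} - 20327} = \frac{1}{- \frac{29859913}{819}} = - \frac{819}{29859913}$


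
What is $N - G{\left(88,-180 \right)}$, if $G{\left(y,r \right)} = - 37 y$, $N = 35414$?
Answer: $38670$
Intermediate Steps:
$N - G{\left(88,-180 \right)} = 35414 - \left(-37\right) 88 = 35414 - -3256 = 35414 + 3256 = 38670$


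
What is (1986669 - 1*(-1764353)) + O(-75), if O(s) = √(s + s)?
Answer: 3751022 + 5*I*√6 ≈ 3.751e+6 + 12.247*I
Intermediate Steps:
O(s) = √2*√s (O(s) = √(2*s) = √2*√s)
(1986669 - 1*(-1764353)) + O(-75) = (1986669 - 1*(-1764353)) + √2*√(-75) = (1986669 + 1764353) + √2*(5*I*√3) = 3751022 + 5*I*√6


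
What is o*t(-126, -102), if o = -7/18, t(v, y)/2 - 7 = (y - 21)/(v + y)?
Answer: -1337/228 ≈ -5.8640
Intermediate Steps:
t(v, y) = 14 + 2*(-21 + y)/(v + y) (t(v, y) = 14 + 2*((y - 21)/(v + y)) = 14 + 2*((-21 + y)/(v + y)) = 14 + 2*(-21 + y)/(v + y))
o = -7/18 (o = -7*1/18 = -7/18 ≈ -0.38889)
o*t(-126, -102) = -7*(-21 + 7*(-126) + 8*(-102))/(9*(-126 - 102)) = -7*(-21 - 882 - 816)/(9*(-228)) = -7*(-1)*(-1719)/(9*228) = -7/18*573/38 = -1337/228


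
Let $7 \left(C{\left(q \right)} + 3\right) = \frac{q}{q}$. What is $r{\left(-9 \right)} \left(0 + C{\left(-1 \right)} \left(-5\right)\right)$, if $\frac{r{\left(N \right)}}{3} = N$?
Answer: $- \frac{2700}{7} \approx -385.71$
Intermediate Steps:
$r{\left(N \right)} = 3 N$
$C{\left(q \right)} = - \frac{20}{7}$ ($C{\left(q \right)} = -3 + \frac{q \frac{1}{q}}{7} = -3 + \frac{1}{7} \cdot 1 = -3 + \frac{1}{7} = - \frac{20}{7}$)
$r{\left(-9 \right)} \left(0 + C{\left(-1 \right)} \left(-5\right)\right) = 3 \left(-9\right) \left(0 - - \frac{100}{7}\right) = - 27 \left(0 + \frac{100}{7}\right) = \left(-27\right) \frac{100}{7} = - \frac{2700}{7}$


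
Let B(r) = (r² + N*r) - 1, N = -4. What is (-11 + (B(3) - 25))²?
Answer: 1600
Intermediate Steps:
B(r) = -1 + r² - 4*r (B(r) = (r² - 4*r) - 1 = -1 + r² - 4*r)
(-11 + (B(3) - 25))² = (-11 + ((-1 + 3² - 4*3) - 25))² = (-11 + ((-1 + 9 - 12) - 25))² = (-11 + (-4 - 25))² = (-11 - 29)² = (-40)² = 1600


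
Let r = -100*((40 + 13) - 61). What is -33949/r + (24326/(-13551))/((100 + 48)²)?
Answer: -629799945031/14841055200 ≈ -42.436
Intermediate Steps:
r = 800 (r = -100*(53 - 61) = -100*(-8) = 800)
-33949/r + (24326/(-13551))/((100 + 48)²) = -33949/800 + (24326/(-13551))/((100 + 48)²) = -33949*1/800 + (24326*(-1/13551))/(148²) = -33949/800 - 24326/13551/21904 = -33949/800 - 24326/13551*1/21904 = -33949/800 - 12163/148410552 = -629799945031/14841055200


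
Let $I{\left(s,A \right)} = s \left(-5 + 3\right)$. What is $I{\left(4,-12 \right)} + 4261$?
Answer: $4253$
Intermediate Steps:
$I{\left(s,A \right)} = - 2 s$ ($I{\left(s,A \right)} = s \left(-2\right) = - 2 s$)
$I{\left(4,-12 \right)} + 4261 = \left(-2\right) 4 + 4261 = -8 + 4261 = 4253$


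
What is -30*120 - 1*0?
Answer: -3600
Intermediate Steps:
-30*120 - 1*0 = -3600 + 0 = -3600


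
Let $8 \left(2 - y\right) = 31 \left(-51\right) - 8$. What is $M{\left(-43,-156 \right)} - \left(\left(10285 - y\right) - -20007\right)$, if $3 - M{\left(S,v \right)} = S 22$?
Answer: $- \frac{233139}{8} \approx -29142.0$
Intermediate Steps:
$y = \frac{1605}{8}$ ($y = 2 - \frac{31 \left(-51\right) - 8}{8} = 2 - \frac{-1581 - 8}{8} = 2 - - \frac{1589}{8} = 2 + \frac{1589}{8} = \frac{1605}{8} \approx 200.63$)
$M{\left(S,v \right)} = 3 - 22 S$ ($M{\left(S,v \right)} = 3 - S 22 = 3 - 22 S$)
$M{\left(-43,-156 \right)} - \left(\left(10285 - y\right) - -20007\right) = \left(3 - -946\right) - \left(\left(10285 - \frac{1605}{8}\right) - -20007\right) = \left(3 + 946\right) - \left(\left(10285 - \frac{1605}{8}\right) + 20007\right) = 949 - \left(\frac{80675}{8} + 20007\right) = 949 - \frac{240731}{8} = - \frac{233139}{8}$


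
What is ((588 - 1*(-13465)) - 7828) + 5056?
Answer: 11281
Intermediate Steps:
((588 - 1*(-13465)) - 7828) + 5056 = ((588 + 13465) - 7828) + 5056 = (14053 - 7828) + 5056 = 6225 + 5056 = 11281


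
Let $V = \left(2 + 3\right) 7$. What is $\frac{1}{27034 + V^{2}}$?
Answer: $\frac{1}{28259} \approx 3.5387 \cdot 10^{-5}$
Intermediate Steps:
$V = 35$ ($V = 5 \cdot 7 = 35$)
$\frac{1}{27034 + V^{2}} = \frac{1}{27034 + 35^{2}} = \frac{1}{27034 + 1225} = \frac{1}{28259}$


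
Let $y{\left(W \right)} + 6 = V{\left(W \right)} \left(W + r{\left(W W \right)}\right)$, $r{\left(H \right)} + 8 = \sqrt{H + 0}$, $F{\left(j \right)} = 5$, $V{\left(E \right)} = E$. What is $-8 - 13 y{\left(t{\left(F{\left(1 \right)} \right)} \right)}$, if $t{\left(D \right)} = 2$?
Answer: $174$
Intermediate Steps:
$r{\left(H \right)} = -8 + \sqrt{H}$ ($r{\left(H \right)} = -8 + \sqrt{H + 0} = -8 + \sqrt{H}$)
$y{\left(W \right)} = -6 + W \left(-8 + W + \sqrt{W^{2}}\right)$ ($y{\left(W \right)} = -6 + W \left(W + \left(-8 + \sqrt{W W}\right)\right) = -6 + W \left(W + \left(-8 + \sqrt{W^{2}}\right)\right) = -6 + W \left(-8 + W + \sqrt{W^{2}}\right)$)
$-8 - 13 y{\left(t{\left(F{\left(1 \right)} \right)} \right)} = -8 - 13 \left(-6 + 2^{2} + 2 \left(-8 + \sqrt{2^{2}}\right)\right) = -8 - 13 \left(-6 + 4 + 2 \left(-8 + \sqrt{4}\right)\right) = -8 - 13 \left(-6 + 4 + 2 \left(-8 + 2\right)\right) = -8 - 13 \left(-6 + 4 + 2 \left(-6\right)\right) = -8 - 13 \left(-6 + 4 - 12\right) = -8 - -182 = -8 + 182 = 174$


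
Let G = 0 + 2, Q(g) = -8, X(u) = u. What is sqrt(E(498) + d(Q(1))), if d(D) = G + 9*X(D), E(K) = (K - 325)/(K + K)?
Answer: I*sqrt(17317203)/498 ≈ 8.3562*I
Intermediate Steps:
E(K) = (-325 + K)/(2*K) (E(K) = (-325 + K)/((2*K)) = (-325 + K)*(1/(2*K)) = (-325 + K)/(2*K))
G = 2
d(D) = 2 + 9*D
sqrt(E(498) + d(Q(1))) = sqrt((1/2)*(-325 + 498)/498 + (2 + 9*(-8))) = sqrt((1/2)*(1/498)*173 + (2 - 72)) = sqrt(173/996 - 70) = sqrt(-69547/996) = I*sqrt(17317203)/498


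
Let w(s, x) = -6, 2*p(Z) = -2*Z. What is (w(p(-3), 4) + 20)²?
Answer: 196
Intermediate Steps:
p(Z) = -Z (p(Z) = (-2*Z)/2 = -Z)
(w(p(-3), 4) + 20)² = (-6 + 20)² = 14² = 196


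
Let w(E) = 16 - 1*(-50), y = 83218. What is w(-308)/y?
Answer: 33/41609 ≈ 0.00079310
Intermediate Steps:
w(E) = 66 (w(E) = 16 + 50 = 66)
w(-308)/y = 66/83218 = 66*(1/83218) = 33/41609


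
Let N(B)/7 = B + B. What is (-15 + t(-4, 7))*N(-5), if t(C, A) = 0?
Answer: 1050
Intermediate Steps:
N(B) = 14*B (N(B) = 7*(B + B) = 7*(2*B) = 14*B)
(-15 + t(-4, 7))*N(-5) = (-15 + 0)*(14*(-5)) = -15*(-70) = 1050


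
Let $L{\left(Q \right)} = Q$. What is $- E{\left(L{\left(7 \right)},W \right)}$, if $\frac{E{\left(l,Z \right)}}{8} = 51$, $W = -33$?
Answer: $-408$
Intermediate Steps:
$E{\left(l,Z \right)} = 408$ ($E{\left(l,Z \right)} = 8 \cdot 51 = 408$)
$- E{\left(L{\left(7 \right)},W \right)} = \left(-1\right) 408 = -408$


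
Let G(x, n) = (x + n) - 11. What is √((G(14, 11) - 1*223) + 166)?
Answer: I*√43 ≈ 6.5574*I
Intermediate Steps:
G(x, n) = -11 + n + x (G(x, n) = (n + x) - 11 = -11 + n + x)
√((G(14, 11) - 1*223) + 166) = √(((-11 + 11 + 14) - 1*223) + 166) = √((14 - 223) + 166) = √(-209 + 166) = √(-43) = I*√43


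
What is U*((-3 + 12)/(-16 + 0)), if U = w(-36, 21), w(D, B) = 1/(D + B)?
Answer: 3/80 ≈ 0.037500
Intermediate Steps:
w(D, B) = 1/(B + D)
U = -1/15 (U = 1/(21 - 36) = 1/(-15) = -1/15 ≈ -0.066667)
U*((-3 + 12)/(-16 + 0)) = -(-3 + 12)/(15*(-16 + 0)) = -3/(5*(-16)) = -3*(-1)/(5*16) = -1/15*(-9/16) = 3/80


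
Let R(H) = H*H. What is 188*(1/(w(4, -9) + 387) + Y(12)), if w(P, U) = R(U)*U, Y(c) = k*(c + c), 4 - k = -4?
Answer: 6172322/171 ≈ 36095.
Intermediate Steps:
k = 8 (k = 4 - 1*(-4) = 4 + 4 = 8)
R(H) = H²
Y(c) = 16*c (Y(c) = 8*(c + c) = 8*(2*c) = 16*c)
w(P, U) = U³ (w(P, U) = U²*U = U³)
188*(1/(w(4, -9) + 387) + Y(12)) = 188*(1/((-9)³ + 387) + 16*12) = 188*(1/(-729 + 387) + 192) = 188*(1/(-342) + 192) = 188*(-1/342 + 192) = 188*(65663/342) = 6172322/171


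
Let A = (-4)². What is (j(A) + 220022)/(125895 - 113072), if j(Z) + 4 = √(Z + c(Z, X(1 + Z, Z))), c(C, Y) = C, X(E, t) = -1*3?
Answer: 220018/12823 + 4*√2/12823 ≈ 17.159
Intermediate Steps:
A = 16
X(E, t) = -3
j(Z) = -4 + √2*√Z (j(Z) = -4 + √(Z + Z) = -4 + √(2*Z) = -4 + √2*√Z)
(j(A) + 220022)/(125895 - 113072) = ((-4 + √2*√16) + 220022)/(125895 - 113072) = ((-4 + √2*4) + 220022)/12823 = ((-4 + 4*√2) + 220022)*(1/12823) = (220018 + 4*√2)*(1/12823) = 220018/12823 + 4*√2/12823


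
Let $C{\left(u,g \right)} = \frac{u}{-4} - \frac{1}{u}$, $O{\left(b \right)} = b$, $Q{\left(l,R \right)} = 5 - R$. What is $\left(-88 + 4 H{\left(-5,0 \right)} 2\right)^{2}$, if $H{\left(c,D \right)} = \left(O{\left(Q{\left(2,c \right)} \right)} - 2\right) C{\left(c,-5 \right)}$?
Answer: $\frac{576}{25} \approx 23.04$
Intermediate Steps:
$C{\left(u,g \right)} = - \frac{1}{u} - \frac{u}{4}$ ($C{\left(u,g \right)} = u \left(- \frac{1}{4}\right) - \frac{1}{u} = - \frac{u}{4} - \frac{1}{u} = - \frac{1}{u} - \frac{u}{4}$)
$H{\left(c,D \right)} = \left(3 - c\right) \left(- \frac{1}{c} - \frac{c}{4}\right)$ ($H{\left(c,D \right)} = \left(\left(5 - c\right) - 2\right) \left(- \frac{1}{c} - \frac{c}{4}\right) = \left(3 - c\right) \left(- \frac{1}{c} - \frac{c}{4}\right)$)
$\left(-88 + 4 H{\left(-5,0 \right)} 2\right)^{2} = \left(-88 + 4 \frac{\left(-3 - 5\right) \left(4 + \left(-5\right)^{2}\right)}{4 \left(-5\right)} 2\right)^{2} = \left(-88 + 4 \cdot \frac{1}{4} \left(- \frac{1}{5}\right) \left(-8\right) \left(4 + 25\right) 2\right)^{2} = \left(-88 + 4 \cdot \frac{1}{4} \left(- \frac{1}{5}\right) \left(-8\right) 29 \cdot 2\right)^{2} = \left(-88 + 4 \cdot \frac{58}{5} \cdot 2\right)^{2} = \left(-88 + \frac{232}{5} \cdot 2\right)^{2} = \left(-88 + \frac{464}{5}\right)^{2} = \left(\frac{24}{5}\right)^{2} = \frac{576}{25}$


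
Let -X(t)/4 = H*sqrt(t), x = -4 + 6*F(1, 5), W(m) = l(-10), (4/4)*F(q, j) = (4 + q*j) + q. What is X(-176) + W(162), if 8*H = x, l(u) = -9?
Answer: -9 - 112*I*sqrt(11) ≈ -9.0 - 371.46*I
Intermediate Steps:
F(q, j) = 4 + q + j*q (F(q, j) = (4 + q*j) + q = (4 + j*q) + q = 4 + q + j*q)
W(m) = -9
x = 56 (x = -4 + 6*(4 + 1 + 5*1) = -4 + 6*(4 + 1 + 5) = -4 + 6*10 = -4 + 60 = 56)
H = 7 (H = (1/8)*56 = 7)
X(t) = -28*sqrt(t)
X(-176) + W(162) = -112*I*sqrt(11) - 9 = -9 - 112*I*sqrt(11)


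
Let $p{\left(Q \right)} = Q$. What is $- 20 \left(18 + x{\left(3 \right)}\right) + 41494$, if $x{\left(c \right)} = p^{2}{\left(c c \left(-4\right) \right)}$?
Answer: $15214$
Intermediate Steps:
$x{\left(c \right)} = 16 c^{4}$ ($x{\left(c \right)} = \left(c c \left(-4\right)\right)^{2} = \left(c^{2} \left(-4\right)\right)^{2} = \left(- 4 c^{2}\right)^{2} = 16 c^{4}$)
$- 20 \left(18 + x{\left(3 \right)}\right) + 41494 = - 20 \left(18 + 16 \cdot 3^{4}\right) + 41494 = - 20 \left(18 + 16 \cdot 81\right) + 41494 = - 20 \left(18 + 1296\right) + 41494 = \left(-20\right) 1314 + 41494 = -26280 + 41494 = 15214$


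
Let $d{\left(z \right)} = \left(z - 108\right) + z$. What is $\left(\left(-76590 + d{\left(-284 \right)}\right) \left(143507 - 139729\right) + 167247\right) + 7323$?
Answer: $-291736378$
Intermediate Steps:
$d{\left(z \right)} = -108 + 2 z$ ($d{\left(z \right)} = \left(-108 + z\right) + z = -108 + 2 z$)
$\left(\left(-76590 + d{\left(-284 \right)}\right) \left(143507 - 139729\right) + 167247\right) + 7323 = \left(\left(-76590 + \left(-108 + 2 \left(-284\right)\right)\right) \left(143507 - 139729\right) + 167247\right) + 7323 = \left(\left(-76590 - 676\right) 3778 + 167247\right) + 7323 = \left(\left(-77266\right) 3778 + 167247\right) + 7323 = \left(-291910948 + 167247\right) + 7323 = -291743701 + 7323 = -291736378$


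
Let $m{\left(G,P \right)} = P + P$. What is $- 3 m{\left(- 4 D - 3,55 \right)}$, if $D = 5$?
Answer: $-330$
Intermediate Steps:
$m{\left(G,P \right)} = 2 P$
$- 3 m{\left(- 4 D - 3,55 \right)} = - 3 \cdot 2 \cdot 55 = \left(-3\right) 110 = -330$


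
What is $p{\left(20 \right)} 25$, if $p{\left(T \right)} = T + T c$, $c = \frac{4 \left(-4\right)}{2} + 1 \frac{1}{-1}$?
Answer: $-4000$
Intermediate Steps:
$c = -9$ ($c = \left(-16\right) \frac{1}{2} + 1 \left(-1\right) = -8 - 1 = -9$)
$p{\left(T \right)} = - 8 T$ ($p{\left(T \right)} = T + T \left(-9\right) = T - 9 T = - 8 T$)
$p{\left(20 \right)} 25 = \left(-8\right) 20 \cdot 25 = \left(-160\right) 25 = -4000$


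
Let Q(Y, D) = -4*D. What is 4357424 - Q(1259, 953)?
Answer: 4361236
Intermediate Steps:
4357424 - Q(1259, 953) = 4357424 - (-4)*953 = 4357424 - 1*(-3812) = 4357424 + 3812 = 4361236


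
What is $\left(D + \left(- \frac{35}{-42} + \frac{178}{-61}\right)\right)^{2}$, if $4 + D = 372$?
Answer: $\frac{17935905625}{133956} \approx 1.3389 \cdot 10^{5}$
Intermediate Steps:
$D = 368$ ($D = -4 + 372 = 368$)
$\left(D + \left(- \frac{35}{-42} + \frac{178}{-61}\right)\right)^{2} = \left(368 + \left(- \frac{35}{-42} + \frac{178}{-61}\right)\right)^{2} = \left(368 + \left(\left(-35\right) \left(- \frac{1}{42}\right) + 178 \left(- \frac{1}{61}\right)\right)\right)^{2} = \left(368 + \left(\frac{5}{6} - \frac{178}{61}\right)\right)^{2} = \left(368 - \frac{763}{366}\right)^{2} = \left(\frac{133925}{366}\right)^{2} = \frac{17935905625}{133956}$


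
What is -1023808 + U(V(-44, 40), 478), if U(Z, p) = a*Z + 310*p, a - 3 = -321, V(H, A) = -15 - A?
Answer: -858138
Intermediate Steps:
a = -318 (a = 3 - 321 = -318)
U(Z, p) = -318*Z + 310*p
-1023808 + U(V(-44, 40), 478) = -1023808 + (-318*(-15 - 1*40) + 310*478) = -1023808 + (-318*(-15 - 40) + 148180) = -1023808 + (-318*(-55) + 148180) = -1023808 + (17490 + 148180) = -1023808 + 165670 = -858138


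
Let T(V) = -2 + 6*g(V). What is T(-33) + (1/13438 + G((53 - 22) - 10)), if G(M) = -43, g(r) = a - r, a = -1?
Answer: 1975387/13438 ≈ 147.00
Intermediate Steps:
g(r) = -1 - r
T(V) = -8 - 6*V (T(V) = -2 + 6*(-1 - V) = -2 + (-6 - 6*V) = -8 - 6*V)
T(-33) + (1/13438 + G((53 - 22) - 10)) = (-8 - 6*(-33)) + (1/13438 - 43) = (-8 + 198) + (1/13438 - 43) = 190 - 577833/13438 = 1975387/13438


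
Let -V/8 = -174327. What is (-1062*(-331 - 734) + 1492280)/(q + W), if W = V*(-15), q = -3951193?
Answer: -2623310/24870433 ≈ -0.10548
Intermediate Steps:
V = 1394616 (V = -8*(-174327) = 1394616)
W = -20919240 (W = 1394616*(-15) = -20919240)
(-1062*(-331 - 734) + 1492280)/(q + W) = (-1062*(-331 - 734) + 1492280)/(-3951193 - 20919240) = (-1062*(-1065) + 1492280)/(-24870433) = (1131030 + 1492280)*(-1/24870433) = 2623310*(-1/24870433) = -2623310/24870433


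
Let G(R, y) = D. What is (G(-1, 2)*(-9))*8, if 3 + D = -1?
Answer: 288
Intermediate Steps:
D = -4 (D = -3 - 1 = -4)
G(R, y) = -4
(G(-1, 2)*(-9))*8 = -4*(-9)*8 = 36*8 = 288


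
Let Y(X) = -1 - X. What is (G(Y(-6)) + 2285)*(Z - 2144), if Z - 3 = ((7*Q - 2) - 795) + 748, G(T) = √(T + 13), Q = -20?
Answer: -5324050 - 6990*√2 ≈ -5.3339e+6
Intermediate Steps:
G(T) = √(13 + T)
Z = -186 (Z = 3 + (((7*(-20) - 2) - 795) + 748) = 3 + (((-140 - 2) - 795) + 748) = 3 + ((-142 - 795) + 748) = 3 + (-937 + 748) = 3 - 189 = -186)
(G(Y(-6)) + 2285)*(Z - 2144) = (√(13 + (-1 - 1*(-6))) + 2285)*(-186 - 2144) = (√(13 + (-1 + 6)) + 2285)*(-2330) = (√(13 + 5) + 2285)*(-2330) = (√18 + 2285)*(-2330) = (3*√2 + 2285)*(-2330) = (2285 + 3*√2)*(-2330) = -5324050 - 6990*√2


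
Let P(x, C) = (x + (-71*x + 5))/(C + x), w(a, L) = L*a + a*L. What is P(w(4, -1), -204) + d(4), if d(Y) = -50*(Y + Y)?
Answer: -85365/212 ≈ -402.67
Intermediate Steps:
w(a, L) = 2*L*a (w(a, L) = L*a + L*a = 2*L*a)
d(Y) = -100*Y
P(x, C) = (5 - 70*x)/(C + x) (P(x, C) = (x + (5 - 71*x))/(C + x) = (5 - 70*x)/(C + x))
P(w(4, -1), -204) + d(4) = 5*(1 - 28*(-1)*4)/(-204 + 2*(-1)*4) - 100*4 = 5*(1 - 14*(-8))/(-204 - 8) - 400 = 5*(1 + 112)/(-212) - 400 = 5*(-1/212)*113 - 400 = -565/212 - 400 = -85365/212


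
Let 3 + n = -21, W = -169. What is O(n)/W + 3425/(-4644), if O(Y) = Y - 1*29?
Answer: -332693/784836 ≈ -0.42390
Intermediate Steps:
n = -24 (n = -3 - 21 = -24)
O(Y) = -29 + Y (O(Y) = Y - 29 = -29 + Y)
O(n)/W + 3425/(-4644) = (-29 - 24)/(-169) + 3425/(-4644) = -53*(-1/169) + 3425*(-1/4644) = 53/169 - 3425/4644 = -332693/784836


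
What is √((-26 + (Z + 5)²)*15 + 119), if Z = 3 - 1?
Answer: 4*√29 ≈ 21.541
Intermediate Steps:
Z = 2
√((-26 + (Z + 5)²)*15 + 119) = √((-26 + (2 + 5)²)*15 + 119) = √((-26 + 7²)*15 + 119) = √((-26 + 49)*15 + 119) = √(23*15 + 119) = √(345 + 119) = √464 = 4*√29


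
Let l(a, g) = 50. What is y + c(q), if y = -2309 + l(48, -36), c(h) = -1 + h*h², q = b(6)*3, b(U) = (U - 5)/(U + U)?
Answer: -144639/64 ≈ -2260.0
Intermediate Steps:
b(U) = (-5 + U)/(2*U) (b(U) = (-5 + U)/((2*U)) = (-5 + U)*(1/(2*U)) = (-5 + U)/(2*U))
q = ¼ (q = ((½)*(-5 + 6)/6)*3 = ((½)*(⅙)*1)*3 = (1/12)*3 = ¼ ≈ 0.25000)
c(h) = -1 + h³
y = -2259 (y = -2309 + 50 = -2259)
y + c(q) = -2259 + (-1 + (¼)³) = -2259 + (-1 + 1/64) = -2259 - 63/64 = -144639/64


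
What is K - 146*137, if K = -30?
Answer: -20032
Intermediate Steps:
K - 146*137 = -30 - 146*137 = -30 - 20002 = -20032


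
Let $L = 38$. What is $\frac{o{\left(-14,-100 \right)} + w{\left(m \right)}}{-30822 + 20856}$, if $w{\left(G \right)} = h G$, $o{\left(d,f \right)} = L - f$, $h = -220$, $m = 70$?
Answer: $\frac{7631}{4983} \approx 1.5314$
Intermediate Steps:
$o{\left(d,f \right)} = 38 - f$
$w{\left(G \right)} = - 220 G$
$\frac{o{\left(-14,-100 \right)} + w{\left(m \right)}}{-30822 + 20856} = \frac{\left(38 - -100\right) - 15400}{-30822 + 20856} = \frac{\left(38 + 100\right) - 15400}{-9966} = \left(138 - 15400\right) \left(- \frac{1}{9966}\right) = \left(-15262\right) \left(- \frac{1}{9966}\right) = \frac{7631}{4983}$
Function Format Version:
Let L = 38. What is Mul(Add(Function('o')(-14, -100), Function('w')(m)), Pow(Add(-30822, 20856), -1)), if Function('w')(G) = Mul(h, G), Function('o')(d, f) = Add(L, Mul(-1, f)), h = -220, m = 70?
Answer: Rational(7631, 4983) ≈ 1.5314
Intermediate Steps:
Function('o')(d, f) = Add(38, Mul(-1, f))
Function('w')(G) = Mul(-220, G)
Mul(Add(Function('o')(-14, -100), Function('w')(m)), Pow(Add(-30822, 20856), -1)) = Mul(Add(Add(38, Mul(-1, -100)), Mul(-220, 70)), Pow(Add(-30822, 20856), -1)) = Mul(Add(Add(38, 100), -15400), Pow(-9966, -1)) = Mul(Add(138, -15400), Rational(-1, 9966)) = Mul(-15262, Rational(-1, 9966)) = Rational(7631, 4983)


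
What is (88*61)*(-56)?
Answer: -300608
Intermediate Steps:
(88*61)*(-56) = 5368*(-56) = -300608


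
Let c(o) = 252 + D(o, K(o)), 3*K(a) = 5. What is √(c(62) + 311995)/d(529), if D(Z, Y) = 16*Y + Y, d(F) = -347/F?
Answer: -529*√2810478/1041 ≈ -851.91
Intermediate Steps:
K(a) = 5/3 (K(a) = (⅓)*5 = 5/3)
D(Z, Y) = 17*Y
c(o) = 841/3 (c(o) = 252 + 17*(5/3) = 252 + 85/3 = 841/3)
√(c(62) + 311995)/d(529) = √(841/3 + 311995)/((-347/529)) = √(936826/3)/((-347*1/529)) = (√2810478/3)/(-347/529) = (√2810478/3)*(-529/347) = -529*√2810478/1041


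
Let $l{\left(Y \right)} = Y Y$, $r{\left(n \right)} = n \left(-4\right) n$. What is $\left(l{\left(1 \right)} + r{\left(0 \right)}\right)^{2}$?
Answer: $1$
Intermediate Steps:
$r{\left(n \right)} = - 4 n^{2}$ ($r{\left(n \right)} = - 4 n n = - 4 n^{2}$)
$l{\left(Y \right)} = Y^{2}$
$\left(l{\left(1 \right)} + r{\left(0 \right)}\right)^{2} = \left(1^{2} - 4 \cdot 0^{2}\right)^{2} = \left(1 - 0\right)^{2} = \left(1 + 0\right)^{2} = 1^{2} = 1$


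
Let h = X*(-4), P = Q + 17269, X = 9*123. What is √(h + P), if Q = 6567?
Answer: 4*√1213 ≈ 139.31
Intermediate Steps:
X = 1107
P = 23836 (P = 6567 + 17269 = 23836)
h = -4428 (h = 1107*(-4) = -4428)
√(h + P) = √(-4428 + 23836) = √19408 = 4*√1213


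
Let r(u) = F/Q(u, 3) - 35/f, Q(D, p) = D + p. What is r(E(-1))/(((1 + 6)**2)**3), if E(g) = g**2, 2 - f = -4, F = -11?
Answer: -103/1411788 ≈ -7.2957e-5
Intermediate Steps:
f = 6 (f = 2 - 1*(-4) = 2 + 4 = 6)
r(u) = -35/6 - 11/(3 + u) (r(u) = -11/(u + 3) - 35/6 = -11/(3 + u) - 35*1/6 = -11/(3 + u) - 35/6 = -35/6 - 11/(3 + u))
r(E(-1))/(((1 + 6)**2)**3) = ((-171 - 35*(-1)**2)/(6*(3 + (-1)**2)))/(((1 + 6)**2)**3) = ((-171 - 35*1)/(6*(3 + 1)))/((7**2)**3) = ((1/6)*(-171 - 35)/4)/(49**3) = ((1/6)*(1/4)*(-206))/117649 = -103/12*1/117649 = -103/1411788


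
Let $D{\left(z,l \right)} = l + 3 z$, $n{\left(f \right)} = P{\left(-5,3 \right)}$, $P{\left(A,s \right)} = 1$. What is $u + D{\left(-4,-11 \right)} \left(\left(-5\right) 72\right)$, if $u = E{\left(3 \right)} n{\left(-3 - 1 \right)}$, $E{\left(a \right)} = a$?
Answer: $8283$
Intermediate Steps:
$n{\left(f \right)} = 1$
$u = 3$ ($u = 3 \cdot 1 = 3$)
$u + D{\left(-4,-11 \right)} \left(\left(-5\right) 72\right) = 3 + \left(-11 + 3 \left(-4\right)\right) \left(\left(-5\right) 72\right) = 3 + \left(-11 - 12\right) \left(-360\right) = 3 - -8280 = 3 + 8280 = 8283$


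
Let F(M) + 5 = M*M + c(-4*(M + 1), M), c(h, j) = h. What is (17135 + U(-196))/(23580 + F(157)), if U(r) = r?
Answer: 16939/47592 ≈ 0.35592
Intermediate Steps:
F(M) = -9 + M² - 4*M (F(M) = -5 + (M*M - 4*(M + 1)) = -5 + (M² - 4*(1 + M)) = -5 + (M² + (-4 - 4*M)) = -5 + (-4 + M² - 4*M) = -9 + M² - 4*M)
(17135 + U(-196))/(23580 + F(157)) = (17135 - 196)/(23580 + (-9 + 157² - 4*157)) = 16939/(23580 + (-9 + 24649 - 628)) = 16939/(23580 + 24012) = 16939/47592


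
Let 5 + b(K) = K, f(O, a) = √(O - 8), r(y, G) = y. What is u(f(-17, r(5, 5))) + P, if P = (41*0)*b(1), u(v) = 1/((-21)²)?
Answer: 1/441 ≈ 0.0022676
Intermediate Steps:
f(O, a) = √(-8 + O)
u(v) = 1/441
b(K) = -5 + K
P = 0 (P = (41*0)*(-5 + 1) = 0*(-4) = 0)
u(f(-17, r(5, 5))) + P = 1/441 + 0 = 1/441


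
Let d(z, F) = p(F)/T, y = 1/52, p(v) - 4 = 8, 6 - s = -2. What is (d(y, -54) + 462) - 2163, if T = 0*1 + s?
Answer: -3399/2 ≈ -1699.5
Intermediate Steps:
s = 8 (s = 6 - 1*(-2) = 6 + 2 = 8)
p(v) = 12 (p(v) = 4 + 8 = 12)
T = 8 (T = 0*1 + 8 = 0 + 8 = 8)
y = 1/52 ≈ 0.019231
d(z, F) = 3/2 (d(z, F) = 12/8 = 12*(⅛) = 3/2)
(d(y, -54) + 462) - 2163 = (3/2 + 462) - 2163 = 927/2 - 2163 = -3399/2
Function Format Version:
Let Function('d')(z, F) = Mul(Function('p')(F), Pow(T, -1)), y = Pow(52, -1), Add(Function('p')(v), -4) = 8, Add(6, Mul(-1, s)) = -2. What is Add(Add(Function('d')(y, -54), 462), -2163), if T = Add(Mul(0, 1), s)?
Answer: Rational(-3399, 2) ≈ -1699.5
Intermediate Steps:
s = 8 (s = Add(6, Mul(-1, -2)) = Add(6, 2) = 8)
Function('p')(v) = 12 (Function('p')(v) = Add(4, 8) = 12)
T = 8 (T = Add(Mul(0, 1), 8) = Add(0, 8) = 8)
y = Rational(1, 52) ≈ 0.019231
Function('d')(z, F) = Rational(3, 2) (Function('d')(z, F) = Mul(12, Pow(8, -1)) = Mul(12, Rational(1, 8)) = Rational(3, 2))
Add(Add(Function('d')(y, -54), 462), -2163) = Add(Add(Rational(3, 2), 462), -2163) = Add(Rational(927, 2), -2163) = Rational(-3399, 2)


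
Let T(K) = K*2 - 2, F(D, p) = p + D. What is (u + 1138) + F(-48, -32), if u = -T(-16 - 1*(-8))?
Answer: 1076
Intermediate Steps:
F(D, p) = D + p
T(K) = -2 + 2*K (T(K) = 2*K - 2 = -2 + 2*K)
u = 18 (u = -(-2 + 2*(-16 - 1*(-8))) = -(-2 + 2*(-16 + 8)) = -(-2 + 2*(-8)) = -(-2 - 16) = -1*(-18) = 18)
(u + 1138) + F(-48, -32) = (18 + 1138) + (-48 - 32) = 1156 - 80 = 1076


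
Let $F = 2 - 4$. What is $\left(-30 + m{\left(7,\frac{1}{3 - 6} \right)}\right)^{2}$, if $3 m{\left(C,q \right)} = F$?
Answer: $\frac{8464}{9} \approx 940.44$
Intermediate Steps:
$F = -2$
$m{\left(C,q \right)} = - \frac{2}{3}$ ($m{\left(C,q \right)} = \frac{1}{3} \left(-2\right) = - \frac{2}{3}$)
$\left(-30 + m{\left(7,\frac{1}{3 - 6} \right)}\right)^{2} = \left(-30 - \frac{2}{3}\right)^{2} = \left(- \frac{92}{3}\right)^{2} = \frac{8464}{9}$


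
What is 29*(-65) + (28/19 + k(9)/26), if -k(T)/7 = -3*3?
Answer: -929265/494 ≈ -1881.1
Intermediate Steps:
k(T) = 63 (k(T) = -(-21)*3 = -7*(-9) = 63)
29*(-65) + (28/19 + k(9)/26) = 29*(-65) + (28/19 + 63/26) = -1885 + (28*(1/19) + 63*(1/26)) = -1885 + (28/19 + 63/26) = -1885 + 1925/494 = -929265/494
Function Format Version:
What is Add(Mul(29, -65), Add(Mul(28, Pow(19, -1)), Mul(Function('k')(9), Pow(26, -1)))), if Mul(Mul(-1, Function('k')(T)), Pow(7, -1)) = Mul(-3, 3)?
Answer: Rational(-929265, 494) ≈ -1881.1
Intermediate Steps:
Function('k')(T) = 63 (Function('k')(T) = Mul(-7, Mul(-3, 3)) = Mul(-7, -9) = 63)
Add(Mul(29, -65), Add(Mul(28, Pow(19, -1)), Mul(Function('k')(9), Pow(26, -1)))) = Add(Mul(29, -65), Add(Mul(28, Pow(19, -1)), Mul(63, Pow(26, -1)))) = Add(-1885, Add(Mul(28, Rational(1, 19)), Mul(63, Rational(1, 26)))) = Add(-1885, Add(Rational(28, 19), Rational(63, 26))) = Add(-1885, Rational(1925, 494)) = Rational(-929265, 494)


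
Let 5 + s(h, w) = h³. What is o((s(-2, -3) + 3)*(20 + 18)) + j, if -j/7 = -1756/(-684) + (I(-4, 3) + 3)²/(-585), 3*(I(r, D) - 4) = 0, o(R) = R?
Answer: -4416928/11115 ≈ -397.38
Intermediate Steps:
s(h, w) = -5 + h³
I(r, D) = 4 (I(r, D) = 4 + (⅓)*0 = 4 + 0 = 4)
j = -193228/11115 (j = -7*(-1756/(-684) + (4 + 3)²/(-585)) = -7*(-1756*(-1/684) + 7²*(-1/585)) = -7*(439/171 + 49*(-1/585)) = -7*(439/171 - 49/585) = -7*27604/11115 = -193228/11115 ≈ -17.384)
o((s(-2, -3) + 3)*(20 + 18)) + j = ((-5 + (-2)³) + 3)*(20 + 18) - 193228/11115 = ((-5 - 8) + 3)*38 - 193228/11115 = (-13 + 3)*38 - 193228/11115 = -10*38 - 193228/11115 = -380 - 193228/11115 = -4416928/11115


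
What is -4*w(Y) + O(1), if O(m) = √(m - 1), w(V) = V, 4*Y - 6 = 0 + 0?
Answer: -6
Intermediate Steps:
Y = 3/2 (Y = 3/2 + (0 + 0)/4 = 3/2 + (¼)*0 = 3/2 + 0 = 3/2 ≈ 1.5000)
O(m) = √(-1 + m)
-4*w(Y) + O(1) = -4*3/2 + √(-1 + 1) = -6 + √0 = -6 + 0 = -6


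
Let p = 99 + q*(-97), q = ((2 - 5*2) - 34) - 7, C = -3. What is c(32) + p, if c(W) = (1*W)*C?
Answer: 4756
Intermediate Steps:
q = -49 (q = ((2 - 10) - 34) - 7 = (-8 - 34) - 7 = -42 - 7 = -49)
p = 4852 (p = 99 - 49*(-97) = 99 + 4753 = 4852)
c(W) = -3*W (c(W) = (1*W)*(-3) = W*(-3) = -3*W)
c(32) + p = -3*32 + 4852 = -96 + 4852 = 4756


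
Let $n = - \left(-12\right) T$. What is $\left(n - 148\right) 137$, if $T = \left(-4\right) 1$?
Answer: $-26852$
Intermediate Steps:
$T = -4$
$n = -48$ ($n = - \left(-12\right) \left(-4\right) = \left(-1\right) 48 = -48$)
$\left(n - 148\right) 137 = \left(-48 - 148\right) 137 = \left(-196\right) 137 = -26852$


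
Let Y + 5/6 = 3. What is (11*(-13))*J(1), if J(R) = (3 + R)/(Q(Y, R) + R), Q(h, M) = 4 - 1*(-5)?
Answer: -286/5 ≈ -57.200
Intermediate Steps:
Y = 13/6 (Y = -⅚ + 3 = 13/6 ≈ 2.1667)
Q(h, M) = 9 (Q(h, M) = 4 + 5 = 9)
J(R) = (3 + R)/(9 + R)
(11*(-13))*J(1) = (11*(-13))*((3 + 1)/(9 + 1)) = -143*4/10 = -143*⅖ = -286/5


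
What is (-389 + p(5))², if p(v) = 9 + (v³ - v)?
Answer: 67600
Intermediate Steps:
p(v) = 9 + v³ - v
(-389 + p(5))² = (-389 + (9 + 5³ - 1*5))² = (-389 + (9 + 125 - 5))² = (-389 + 129)² = (-260)² = 67600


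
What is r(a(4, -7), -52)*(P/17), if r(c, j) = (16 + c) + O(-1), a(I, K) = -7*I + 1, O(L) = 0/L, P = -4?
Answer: 44/17 ≈ 2.5882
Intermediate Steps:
O(L) = 0
a(I, K) = 1 - 7*I
r(c, j) = 16 + c (r(c, j) = (16 + c) + 0 = 16 + c)
r(a(4, -7), -52)*(P/17) = (16 + (1 - 7*4))*(-4/17) = (16 + (1 - 28))*(-4*1/17) = (16 - 27)*(-4/17) = -11*(-4/17) = 44/17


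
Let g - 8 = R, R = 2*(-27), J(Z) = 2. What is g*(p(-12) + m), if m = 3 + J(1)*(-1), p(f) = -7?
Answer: 276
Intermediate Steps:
R = -54
g = -46 (g = 8 - 54 = -46)
m = 1 (m = 3 + 2*(-1) = 3 - 2 = 1)
g*(p(-12) + m) = -46*(-7 + 1) = -46*(-6) = 276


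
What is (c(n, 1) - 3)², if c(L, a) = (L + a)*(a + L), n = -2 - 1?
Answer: 1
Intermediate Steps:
n = -3
c(L, a) = (L + a)² (c(L, a) = (L + a)*(L + a) = (L + a)²)
(c(n, 1) - 3)² = ((-3 + 1)² - 3)² = ((-2)² - 3)² = (4 - 3)² = 1² = 1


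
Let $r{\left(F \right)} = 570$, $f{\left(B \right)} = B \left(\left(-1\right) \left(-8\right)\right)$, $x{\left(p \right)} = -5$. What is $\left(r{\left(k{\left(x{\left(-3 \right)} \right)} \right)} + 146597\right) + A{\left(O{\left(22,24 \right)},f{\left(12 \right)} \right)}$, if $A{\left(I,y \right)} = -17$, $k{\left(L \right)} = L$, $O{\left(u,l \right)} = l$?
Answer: $147150$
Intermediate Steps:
$f{\left(B \right)} = 8 B$ ($f{\left(B \right)} = B 8 = 8 B$)
$\left(r{\left(k{\left(x{\left(-3 \right)} \right)} \right)} + 146597\right) + A{\left(O{\left(22,24 \right)},f{\left(12 \right)} \right)} = \left(570 + 146597\right) - 17 = 147167 - 17 = 147150$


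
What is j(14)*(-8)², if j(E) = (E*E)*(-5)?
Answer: -62720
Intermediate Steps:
j(E) = -5*E² (j(E) = E²*(-5) = -5*E²)
j(14)*(-8)² = -5*14²*(-8)² = -5*196*64 = -980*64 = -62720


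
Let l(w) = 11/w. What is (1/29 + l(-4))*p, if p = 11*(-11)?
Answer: 38115/116 ≈ 328.58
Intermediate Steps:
p = -121
(1/29 + l(-4))*p = (1/29 + 11/(-4))*(-121) = (1/29 + 11*(-¼))*(-121) = (1/29 - 11/4)*(-121) = -315/116*(-121) = 38115/116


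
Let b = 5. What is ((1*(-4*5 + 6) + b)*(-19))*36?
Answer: 6156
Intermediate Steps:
((1*(-4*5 + 6) + b)*(-19))*36 = ((1*(-4*5 + 6) + 5)*(-19))*36 = ((1*(-20 + 6) + 5)*(-19))*36 = ((1*(-14) + 5)*(-19))*36 = ((-14 + 5)*(-19))*36 = -9*(-19)*36 = 171*36 = 6156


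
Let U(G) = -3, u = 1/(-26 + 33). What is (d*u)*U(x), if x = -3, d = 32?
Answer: -96/7 ≈ -13.714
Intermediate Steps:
u = ⅐ (u = 1/7 = ⅐ ≈ 0.14286)
(d*u)*U(x) = (32*(⅐))*(-3) = (32/7)*(-3) = -96/7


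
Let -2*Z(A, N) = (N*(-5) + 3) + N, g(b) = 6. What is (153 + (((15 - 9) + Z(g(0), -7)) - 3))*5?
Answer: 1405/2 ≈ 702.50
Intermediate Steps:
Z(A, N) = -3/2 + 2*N (Z(A, N) = -((N*(-5) + 3) + N)/2 = -((-5*N + 3) + N)/2 = -((3 - 5*N) + N)/2 = -(3 - 4*N)/2 = -3/2 + 2*N)
(153 + (((15 - 9) + Z(g(0), -7)) - 3))*5 = (153 + (((15 - 9) + (-3/2 + 2*(-7))) - 3))*5 = (153 + ((6 + (-3/2 - 14)) - 3))*5 = (153 + ((6 - 31/2) - 3))*5 = (153 + (-19/2 - 3))*5 = (153 - 25/2)*5 = (281/2)*5 = 1405/2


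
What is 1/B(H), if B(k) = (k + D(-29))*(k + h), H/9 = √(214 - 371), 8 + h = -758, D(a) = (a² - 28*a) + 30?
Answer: -20665/27073399626 - 131*I*√157/27073399626 ≈ -7.633e-7 - 6.0629e-8*I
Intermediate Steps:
D(a) = 30 + a² - 28*a
h = -766 (h = -8 - 758 = -766)
H = 9*I*√157 (H = 9*√(214 - 371) = 9*√(-157) = 9*(I*√157) = 9*I*√157 ≈ 112.77*I)
B(k) = (-766 + k)*(1683 + k) (B(k) = (k + (30 + (-29)² - 28*(-29)))*(k - 766) = (k + (30 + 841 + 812))*(-766 + k) = (k + 1683)*(-766 + k) = (1683 + k)*(-766 + k) = (-766 + k)*(1683 + k))
1/B(H) = 1/(-1289178 + (9*I*√157)² + 917*(9*I*√157)) = 1/(-1289178 - 12717 + 8253*I*√157) = 1/(-1301895 + 8253*I*√157)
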